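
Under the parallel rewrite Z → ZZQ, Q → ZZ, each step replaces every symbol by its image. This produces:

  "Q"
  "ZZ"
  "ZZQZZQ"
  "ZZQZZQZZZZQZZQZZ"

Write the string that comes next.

Replace each of the 16 characters of ZZQZZQZZZZQZZQZZ in place — ZZQ ZZQ ZZ ZZQ ZZQ ZZ ZZQ ZZQ ZZQ ZZQ ZZ ZZQ ZZQ ZZ ZZQ ZZQ — and concatenate.

ZZQZZQZZZZQZZQZZZZQZZQZZQZZQZZZZQZZQZZZZQZZQ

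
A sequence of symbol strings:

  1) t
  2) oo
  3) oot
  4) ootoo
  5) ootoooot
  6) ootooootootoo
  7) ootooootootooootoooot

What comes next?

This is a Fibonacci-style word recurrence s(k) = s(k−1)·s(k−2): e.g. oo·t = oot.
Continuing: ootooootootooootoooot · ootooootootoo gives term 8.

ootooootootooootooootootooootootoo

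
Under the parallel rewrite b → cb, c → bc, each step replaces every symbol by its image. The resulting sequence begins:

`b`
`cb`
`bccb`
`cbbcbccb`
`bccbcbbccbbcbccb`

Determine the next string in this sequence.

cbbcbccbbccbcbbcbccbcbbccbbcbccb

Replace each of the 16 characters of bccbcbbccbbcbccb in place — cb bc bc cb bc cb cb bc bc cb cb bc cb bc bc cb — and concatenate.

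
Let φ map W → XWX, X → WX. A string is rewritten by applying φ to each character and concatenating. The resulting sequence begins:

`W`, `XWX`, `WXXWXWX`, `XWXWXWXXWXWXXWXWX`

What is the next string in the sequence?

φ(XWXWXWXXWXWXXWXWX) expands symbol-by-symbol to WX XWX WX XWX WX XWX WX WX XWX WX XWX WX WX XWX WX XWX WX; joining the 17 pieces gives the next term.

WXXWXWXXWXWXXWXWXWXXWXWXXWXWXWXXWXWXXWXWX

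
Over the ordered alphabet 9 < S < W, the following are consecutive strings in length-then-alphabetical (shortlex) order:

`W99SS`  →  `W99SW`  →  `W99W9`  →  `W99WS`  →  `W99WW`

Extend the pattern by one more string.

W9S99

The successor of W99WW increments the rightmost position that isn't already W and resets every position after it to 9.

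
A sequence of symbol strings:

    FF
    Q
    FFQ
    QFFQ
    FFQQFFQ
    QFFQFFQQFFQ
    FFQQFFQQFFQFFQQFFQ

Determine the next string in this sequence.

From term 3 onward, concatenate the second-to-last term with the last: FF·Q = FFQ, Q·FFQ = QFFQ, …
Continuing: QFFQFFQQFFQ · FFQQFFQQFFQFFQQFFQ gives term 8.

QFFQFFQQFFQFFQQFFQQFFQFFQQFFQ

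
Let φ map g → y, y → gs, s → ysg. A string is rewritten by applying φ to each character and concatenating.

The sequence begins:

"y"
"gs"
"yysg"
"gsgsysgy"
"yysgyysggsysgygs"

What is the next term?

Rewriting the 16 symbols of yysgyysggsysgygs one by one yields gs gs ysg y gs gs ysg y y ysg gs ysg y gs y ysg; concatenated:

gsgsysgygsgsysgyyysggsysgygsyysg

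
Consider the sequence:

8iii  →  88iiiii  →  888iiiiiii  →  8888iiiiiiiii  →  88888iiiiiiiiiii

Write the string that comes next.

Reading off run lengths: 8 runs 1, 2, 3, 4, 5; i runs 3, 5, 7, 9, 11 — each is linear in n (n = 1, 2, …).
For the next term, n = 6, so the run lengths are 6, 13.

888888iiiiiiiiiiiii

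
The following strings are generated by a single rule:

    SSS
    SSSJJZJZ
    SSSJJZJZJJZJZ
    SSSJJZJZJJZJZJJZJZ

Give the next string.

Every step adds JJZJZ to the end: s(k+1) = s(k)·JJZJZ.
So the next term is SSSJJZJZJJZJZJJZJZ·JJZJZ.

SSSJJZJZJJZJZJJZJZJJZJZ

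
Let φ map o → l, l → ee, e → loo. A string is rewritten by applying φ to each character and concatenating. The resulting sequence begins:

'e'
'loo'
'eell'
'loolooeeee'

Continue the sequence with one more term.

Rewriting each symbol of loolooeeee: l→ee, o→l, o→l, l→ee, o→l, o→l, e→loo, e→loo, e→loo, e→loo, which concatenates to ee l l ee l l loo loo loo loo.

eelleelllooloolooloo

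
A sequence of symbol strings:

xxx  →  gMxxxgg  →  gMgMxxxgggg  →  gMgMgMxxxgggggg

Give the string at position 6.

s(k+1) = gM·s(k)·gg, so each term gains gM as a prefix and gg as a suffix.
From gMgMgMxxxgggggg, 2 further steps: gMgMgMxxxgggggg → gMgMgMgMxxxgggggggg → (answer).

gMgMgMgMgMxxxgggggggggg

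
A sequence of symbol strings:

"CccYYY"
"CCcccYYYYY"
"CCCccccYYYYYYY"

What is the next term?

Reading off run lengths: C runs 1, 2, 3; c runs 2, 3, 4; Y runs 3, 5, 7 — each is linear in n, where the shown terms are n = 2, 3, 4.
At n = 5 the blocks have lengths 4, 5, 9.

CCCCcccccYYYYYYYYY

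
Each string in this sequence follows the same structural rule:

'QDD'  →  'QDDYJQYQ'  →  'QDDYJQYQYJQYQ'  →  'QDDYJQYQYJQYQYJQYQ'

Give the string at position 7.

Each term is the previous one with YJQYQ appended.
From QDDYJQYQYJQYQYJQYQ, 3 further steps: QDDYJQYQYJQYQYJQYQ → QDDYJQYQYJQYQYJQYQYJQYQ → QDDYJQYQYJQYQYJQYQYJQYQYJQYQ → (answer).

QDDYJQYQYJQYQYJQYQYJQYQYJQYQYJQYQ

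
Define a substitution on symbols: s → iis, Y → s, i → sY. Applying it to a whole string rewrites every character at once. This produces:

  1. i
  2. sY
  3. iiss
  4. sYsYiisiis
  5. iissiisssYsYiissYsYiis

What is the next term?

φ(iissiisssYsYiissYsYiis) expands symbol-by-symbol to sY sY iis iis sY sY iis iis iis s iis s sY sY iis iis s iis s sY sY iis; joining the 22 pieces gives the next term.

sYsYiisiissYsYiisiisiissiisssYsYiisiissiisssYsYiis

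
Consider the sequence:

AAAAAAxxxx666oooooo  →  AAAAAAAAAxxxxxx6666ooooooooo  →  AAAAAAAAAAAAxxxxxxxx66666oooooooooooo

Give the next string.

AAAAAAAAAAAAAAAxxxxxxxxxx666666ooooooooooooooo

The n-th term is 3n A's then 2n x's then n+1 6's then 3n o's, where the shown terms are n = 2, 3, 4.
Setting n = 5 gives 15, 10, 6, 15 characters in each block.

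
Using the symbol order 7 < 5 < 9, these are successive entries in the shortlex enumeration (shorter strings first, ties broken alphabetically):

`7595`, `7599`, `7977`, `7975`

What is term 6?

Advancing 2 positions from 7975 through 7975 → 7979 reaches term 6.

7957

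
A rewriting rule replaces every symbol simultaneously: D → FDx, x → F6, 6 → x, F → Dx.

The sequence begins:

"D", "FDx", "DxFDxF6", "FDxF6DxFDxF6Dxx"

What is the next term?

Applying the rule to each of the 15 symbols of FDxF6DxFDxF6Dxx gives the pieces Dx FDx F6 Dx x FDx F6 Dx FDx F6 Dx x FDx F6 F6, which concatenate to the answer.

DxFDxF6DxxFDxF6DxFDxF6DxxFDxF6F6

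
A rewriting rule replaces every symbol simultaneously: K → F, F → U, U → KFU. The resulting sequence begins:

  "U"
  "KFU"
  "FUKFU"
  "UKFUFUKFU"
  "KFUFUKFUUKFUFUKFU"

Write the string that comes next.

FUKFUUKFUFUKFUKFUFUKFUUKFUFUKFU

φ(KFUFUKFUUKFUFUKFU) expands symbol-by-symbol to F U KFU U KFU F U KFU KFU F U KFU U KFU F U KFU; joining the 17 pieces gives the next term.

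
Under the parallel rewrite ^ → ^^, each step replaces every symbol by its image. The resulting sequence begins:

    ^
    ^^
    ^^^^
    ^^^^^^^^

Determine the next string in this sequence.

^^^^^^^^^^^^^^^^

Expanding ^^^^^^^^: ^→^^, ^→^^, ^→^^, ^→^^, ^→^^, ^→^^, ^→^^, ^→^^. Concatenated: ^^ ^^ ^^ ^^ ^^ ^^ ^^ ^^.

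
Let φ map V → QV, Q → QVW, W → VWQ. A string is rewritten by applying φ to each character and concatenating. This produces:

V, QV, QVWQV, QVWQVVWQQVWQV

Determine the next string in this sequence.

Rewriting the 13 symbols of QVWQVVWQQVWQV one by one yields QVW QV VWQ QVW QV QV VWQ QVW QVW QV VWQ QVW QV; concatenated:

QVWQVVWQQVWQVQVVWQQVWQVWQVVWQQVWQV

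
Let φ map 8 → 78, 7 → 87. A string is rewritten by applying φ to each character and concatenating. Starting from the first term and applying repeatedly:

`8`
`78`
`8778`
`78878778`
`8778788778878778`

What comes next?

Rewriting the 16 symbols of 8778788778878778 one by one yields 78 87 87 78 87 78 78 87 87 78 78 87 78 87 87 78; concatenated:

78878778877878878778788778878778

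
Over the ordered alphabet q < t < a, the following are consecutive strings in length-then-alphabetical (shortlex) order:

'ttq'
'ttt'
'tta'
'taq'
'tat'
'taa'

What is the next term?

Treat taa as a base-3 numeral over the given alphabet and add one, carrying through any trailing a's.

aqq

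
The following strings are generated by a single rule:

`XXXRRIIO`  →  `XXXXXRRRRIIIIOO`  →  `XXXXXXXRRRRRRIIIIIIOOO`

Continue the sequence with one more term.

The n-th term is 2n+1 X's then 2n R's then 2n I's then n O's (n = 1, 2, …).
At n = 4 the blocks have lengths 9, 8, 8, 4.

XXXXXXXXXRRRRRRRRIIIIIIIIOOOO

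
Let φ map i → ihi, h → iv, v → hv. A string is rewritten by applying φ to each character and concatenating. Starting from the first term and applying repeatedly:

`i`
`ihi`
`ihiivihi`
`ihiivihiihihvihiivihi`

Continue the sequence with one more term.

Rewriting the 21 symbols of ihiivihiihihvihiivihi one by one yields ihi iv ihi ihi hv ihi iv ihi ihi iv ihi iv hv ihi iv ihi ihi hv ihi iv ihi; concatenated:

ihiivihiihihvihiivihiihiivihiivhvihiivihiihihvihiivihi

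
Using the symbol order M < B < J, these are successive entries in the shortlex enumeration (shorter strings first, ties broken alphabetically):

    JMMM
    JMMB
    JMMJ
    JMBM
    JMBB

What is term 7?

JMJM

Stepping forward 2 times from JMBB: JMBB → JMBJ, then the target.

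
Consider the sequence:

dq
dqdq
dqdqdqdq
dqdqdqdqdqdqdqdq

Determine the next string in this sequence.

Each string is two copies of the previous one concatenated.
So the next term is two copies of dqdqdqdqdqdqdqdq.

dqdqdqdqdqdqdqdqdqdqdqdqdqdqdqdq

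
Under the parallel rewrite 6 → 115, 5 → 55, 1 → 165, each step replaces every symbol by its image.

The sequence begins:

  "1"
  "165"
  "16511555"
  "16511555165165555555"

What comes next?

165115551651655555551651155516511555555555555555

Applying the rule to each of the 20 symbols of 16511555165165555555 gives the pieces 165 115 55 165 165 55 55 55 165 115 55 165 115 55 55 55 55 55 55 55, which concatenate to the answer.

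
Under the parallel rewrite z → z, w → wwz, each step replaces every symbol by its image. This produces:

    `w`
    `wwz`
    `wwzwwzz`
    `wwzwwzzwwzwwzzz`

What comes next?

φ(wwzwwzzwwzwwzzz) expands symbol-by-symbol to wwz wwz z wwz wwz z z wwz wwz z wwz wwz z z z; joining the 15 pieces gives the next term.

wwzwwzzwwzwwzzzwwzwwzzwwzwwzzzz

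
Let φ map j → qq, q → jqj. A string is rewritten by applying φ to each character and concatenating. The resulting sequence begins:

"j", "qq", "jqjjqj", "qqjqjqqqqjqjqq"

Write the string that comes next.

Rewriting the 14 symbols of qqjqjqqqqjqjqq one by one yields jqj jqj qq jqj qq jqj jqj jqj jqj qq jqj qq jqj jqj; concatenated:

jqjjqjqqjqjqqjqjjqjjqjjqjqqjqjqqjqjjqj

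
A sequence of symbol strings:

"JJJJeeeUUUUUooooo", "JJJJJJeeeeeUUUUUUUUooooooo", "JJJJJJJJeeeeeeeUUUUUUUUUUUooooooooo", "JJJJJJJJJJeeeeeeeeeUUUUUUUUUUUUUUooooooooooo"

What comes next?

Reading off run lengths: J runs 4, 6, 8, 10; e runs 3, 5, 7, 9; U runs 5, 8, 11, 14; o runs 5, 7, 9, 11 — each is linear in n, where the shown terms are n = 2, 3, 4, 5.
Setting n = 6 gives 12, 11, 17, 13 characters in each block.

JJJJJJJJJJJJeeeeeeeeeeeUUUUUUUUUUUUUUUUUooooooooooooo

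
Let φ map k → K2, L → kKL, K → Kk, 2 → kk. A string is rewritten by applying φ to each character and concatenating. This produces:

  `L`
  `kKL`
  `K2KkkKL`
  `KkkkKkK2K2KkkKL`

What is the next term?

KkK2K2K2KkK2KkkkKkkkKkK2K2KkkKL

Replace each of the 15 characters of KkkkKkK2K2KkkKL in place — Kk K2 K2 K2 Kk K2 Kk kk Kk kk Kk K2 K2 Kk kKL — and concatenate.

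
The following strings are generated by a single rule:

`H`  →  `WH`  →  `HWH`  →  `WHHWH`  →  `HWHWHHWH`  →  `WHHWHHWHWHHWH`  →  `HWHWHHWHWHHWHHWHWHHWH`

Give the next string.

WHHWHHWHWHHWHHWHWHHWHWHHWHHWHWHHWH

This is a Fibonacci-style word recurrence s(k) = s(k−2)·s(k−1): e.g. H·WH = HWH.
So term 8 is WHHWHHWHWHHWH·HWHWHHWHWHHWHHWHWHHWH.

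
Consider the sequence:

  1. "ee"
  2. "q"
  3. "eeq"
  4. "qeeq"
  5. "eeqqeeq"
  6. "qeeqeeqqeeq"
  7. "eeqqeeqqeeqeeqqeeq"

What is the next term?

qeeqeeqqeeqeeqqeeqqeeqeeqqeeq

From term 3 onward, concatenate the second-to-last term with the last: ee·q = eeq, q·eeq = qeeq, …
The next term joins qeeqeeqqeeq and eeqqeeqqeeqeeqqeeq.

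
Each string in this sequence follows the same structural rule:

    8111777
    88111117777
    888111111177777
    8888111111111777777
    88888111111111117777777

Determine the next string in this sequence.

888888111111111111177777777

The n-th term is n-1 8's then 2n-1 1's then n+1 7's, where the shown terms are n = 2, 3, 4, 5, 6.
At n = 7 the blocks have lengths 6, 13, 8.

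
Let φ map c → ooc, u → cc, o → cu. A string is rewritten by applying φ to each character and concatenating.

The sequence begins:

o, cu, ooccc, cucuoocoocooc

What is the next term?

Rewriting the 13 symbols of cucuoocoocooc one by one yields ooc cc ooc cc cu cu ooc cu cu ooc cu cu ooc; concatenated:

oocccooccccucuooccucuooccucuooc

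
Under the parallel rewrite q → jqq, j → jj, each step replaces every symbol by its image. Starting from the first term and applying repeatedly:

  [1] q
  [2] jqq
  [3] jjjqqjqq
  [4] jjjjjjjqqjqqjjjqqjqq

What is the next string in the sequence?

Applying the rule to each of the 20 symbols of jjjjjjjqqjqqjjjqqjqq gives the pieces jj jj jj jj jj jj jj jqq jqq jj jqq jqq jj jj jj jqq jqq jj jqq jqq, which concatenate to the answer.

jjjjjjjjjjjjjjjqqjqqjjjqqjqqjjjjjjjqqjqqjjjqqjqq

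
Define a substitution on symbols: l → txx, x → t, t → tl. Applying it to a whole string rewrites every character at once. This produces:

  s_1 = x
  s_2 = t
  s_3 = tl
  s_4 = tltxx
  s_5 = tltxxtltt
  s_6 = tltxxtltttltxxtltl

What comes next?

Applying the rule to each of the 18 symbols of tltxxtltttltxxtltl gives the pieces tl txx tl t t tl txx tl tl tl txx tl t t tl txx tl txx, which concatenate to the answer.

tltxxtltttltxxtltltltxxtltttltxxtltxx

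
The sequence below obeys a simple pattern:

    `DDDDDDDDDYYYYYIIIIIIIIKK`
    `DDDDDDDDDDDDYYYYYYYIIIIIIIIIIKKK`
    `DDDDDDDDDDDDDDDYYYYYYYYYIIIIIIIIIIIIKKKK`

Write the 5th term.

The n-th term is 3n D's then 2n-1 Y's then 2n+2 I's then n-1 K's, where the shown terms are n = 3, 4, 5.
Setting n = 7 gives 21, 13, 16, 6 characters in each block.

DDDDDDDDDDDDDDDDDDDDDYYYYYYYYYYYYYIIIIIIIIIIIIIIIIKKKKKK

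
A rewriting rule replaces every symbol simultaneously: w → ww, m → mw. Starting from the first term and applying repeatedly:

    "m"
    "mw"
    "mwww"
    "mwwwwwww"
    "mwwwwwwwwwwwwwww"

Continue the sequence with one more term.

Applying the rule to each of the 16 symbols of mwwwwwwwwwwwwwww gives the pieces mw ww ww ww ww ww ww ww ww ww ww ww ww ww ww ww, which concatenate to the answer.

mwwwwwwwwwwwwwwwwwwwwwwwwwwwwwww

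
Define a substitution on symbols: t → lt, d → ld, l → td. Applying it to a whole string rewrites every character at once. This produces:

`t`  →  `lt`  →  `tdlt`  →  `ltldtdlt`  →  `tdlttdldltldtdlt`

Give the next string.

ltldtdltltldtdldtdlttdldltldtdlt

Replace each of the 16 characters of tdlttdldltldtdlt in place — lt ld td lt lt ld td ld td lt td ld lt ld td lt — and concatenate.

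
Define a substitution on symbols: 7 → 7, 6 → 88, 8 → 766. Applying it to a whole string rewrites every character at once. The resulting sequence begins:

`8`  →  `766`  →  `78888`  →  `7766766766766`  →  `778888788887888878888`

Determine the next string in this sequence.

φ(778888788887888878888) expands symbol-by-symbol to 7 7 766 766 766 766 7 766 766 766 766 7 766 766 766 766 7 766 766 766 766; joining the 21 pieces gives the next term.

77766766766766776676676676677667667667667766766766766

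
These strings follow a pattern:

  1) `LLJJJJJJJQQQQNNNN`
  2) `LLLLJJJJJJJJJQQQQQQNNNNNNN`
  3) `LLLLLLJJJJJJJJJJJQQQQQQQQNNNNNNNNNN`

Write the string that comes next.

Each string has the form L^{2n-2} J^{2n+3} Q^{2n} N^{3n-2}, where the shown terms are n = 2, 3, 4.
Setting n = 5 gives 8, 13, 10, 13 characters in each block.

LLLLLLLLJJJJJJJJJJJJJQQQQQQQQQQNNNNNNNNNNNNN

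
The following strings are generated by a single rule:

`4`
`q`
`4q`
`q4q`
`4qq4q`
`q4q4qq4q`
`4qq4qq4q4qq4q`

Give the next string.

From term 3 onward, concatenate the second-to-last term with the last: 4·q = 4q, q·4q = q4q, …
So term 8 is q4q4qq4q·4qq4qq4q4qq4q.

q4q4qq4q4qq4qq4q4qq4q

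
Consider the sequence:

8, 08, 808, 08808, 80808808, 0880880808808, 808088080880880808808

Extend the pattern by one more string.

Each term (from the third on) is the two preceding terms concatenated in order: term 3 = 8·08 = 808.
The next term joins 0880880808808 and 808088080880880808808.

0880880808808808088080880880808808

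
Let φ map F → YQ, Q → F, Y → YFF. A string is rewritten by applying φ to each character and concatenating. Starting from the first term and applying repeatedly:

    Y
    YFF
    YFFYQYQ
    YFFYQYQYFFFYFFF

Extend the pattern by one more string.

Rewriting the 15 symbols of YFFYQYQYFFFYFFF one by one yields YFF YQ YQ YFF F YFF F YFF YQ YQ YQ YFF YQ YQ YQ; concatenated:

YFFYQYQYFFFYFFFYFFYQYQYQYFFYQYQYQ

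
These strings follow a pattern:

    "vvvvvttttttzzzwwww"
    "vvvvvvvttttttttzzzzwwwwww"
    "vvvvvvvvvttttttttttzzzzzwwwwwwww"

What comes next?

vvvvvvvvvvvttttttttttttzzzzzzwwwwwwwwww

The n-th term is 2n+1 v's then 2n+2 t's then n+1 z's then 2n w's, where the shown terms are n = 2, 3, 4.
For the next term, n = 5, so the run lengths are 11, 12, 6, 10.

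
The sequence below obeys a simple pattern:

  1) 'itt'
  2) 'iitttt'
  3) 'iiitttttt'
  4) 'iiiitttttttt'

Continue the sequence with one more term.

The n-th term is n i's then 2n t's (n = 1, 2, …).
At n = 5 the blocks have lengths 5, 10.

iiiiitttttttttt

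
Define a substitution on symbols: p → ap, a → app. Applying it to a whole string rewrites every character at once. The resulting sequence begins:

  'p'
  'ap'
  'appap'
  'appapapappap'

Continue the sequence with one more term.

appapapappapappapappapapappap

Expanding appapapappap: a→app, p→ap, p→ap, a→app, p→ap, a→app, p→ap, a→app, p→ap, p→ap, a→app, p→ap. Concatenated: app ap ap app ap app ap app ap ap app ap.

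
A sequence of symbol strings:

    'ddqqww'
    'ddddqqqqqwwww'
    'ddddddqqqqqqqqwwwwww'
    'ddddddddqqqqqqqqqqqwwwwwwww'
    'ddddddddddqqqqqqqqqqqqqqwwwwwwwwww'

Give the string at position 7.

Reading off run lengths: d runs 2, 4, 6, 8, 10; q runs 2, 5, 8, 11, 14; w runs 2, 4, 6, 8, 10 — each is linear in n (n = 1, 2, …).
At n = 7 the blocks have lengths 14, 20, 14.

ddddddddddddddqqqqqqqqqqqqqqqqqqqqwwwwwwwwwwwwww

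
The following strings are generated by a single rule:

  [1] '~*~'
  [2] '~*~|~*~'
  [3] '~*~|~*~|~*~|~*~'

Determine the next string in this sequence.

~*~|~*~|~*~|~*~|~*~|~*~|~*~|~*~

Every step duplicates the string with '|' between the halves.
So the next term is two copies of ~*~|~*~|~*~|~*~ with '|' between the halves.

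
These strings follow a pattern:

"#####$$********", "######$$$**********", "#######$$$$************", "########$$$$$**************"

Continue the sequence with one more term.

Term n consists of n+2 #'s, followed by n-1 $'s, followed by 2n+2 *'s, where the shown terms are n = 3, 4, 5, 6.
Setting n = 7 gives 9, 6, 16 characters in each block.

#########$$$$$$****************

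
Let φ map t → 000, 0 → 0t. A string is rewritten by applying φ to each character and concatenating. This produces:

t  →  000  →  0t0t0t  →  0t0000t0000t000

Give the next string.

Replace each of the 15 characters of 0t0000t0000t000 in place — 0t 000 0t 0t 0t 0t 000 0t 0t 0t 0t 000 0t 0t 0t — and concatenate.

0t0000t0t0t0t0000t0t0t0t0000t0t0t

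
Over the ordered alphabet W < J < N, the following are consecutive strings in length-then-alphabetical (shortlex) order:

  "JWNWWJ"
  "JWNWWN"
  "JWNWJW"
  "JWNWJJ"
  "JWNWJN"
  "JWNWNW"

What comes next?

JWNWNJ

The successor of JWNWNW increments the rightmost position that isn't already N and resets every position after it to W.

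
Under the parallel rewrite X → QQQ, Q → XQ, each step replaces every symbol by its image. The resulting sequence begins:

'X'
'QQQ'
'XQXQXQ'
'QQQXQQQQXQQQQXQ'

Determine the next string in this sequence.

Rewriting the 15 symbols of QQQXQQQQXQQQQXQ one by one yields XQ XQ XQ QQQ XQ XQ XQ XQ QQQ XQ XQ XQ XQ QQQ XQ; concatenated:

XQXQXQQQQXQXQXQXQQQQXQXQXQXQQQQXQ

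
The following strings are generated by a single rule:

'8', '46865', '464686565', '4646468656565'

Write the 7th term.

Each term wraps the previous one in 46 on the left and 65 on the right.
From 4646468656565, 3 further steps: 4646468656565 → 46464646865656565 → 464646464686565656565 → (answer).

4646464646468656565656565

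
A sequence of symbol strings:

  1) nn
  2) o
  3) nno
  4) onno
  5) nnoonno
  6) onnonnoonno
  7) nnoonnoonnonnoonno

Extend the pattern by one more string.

onnonnoonnonnoonnoonnonnoonno

This is a Fibonacci-style word recurrence s(k) = s(k−2)·s(k−1): e.g. nn·o = nno.
The next term joins onnonnoonno and nnoonnoonnonnoonno.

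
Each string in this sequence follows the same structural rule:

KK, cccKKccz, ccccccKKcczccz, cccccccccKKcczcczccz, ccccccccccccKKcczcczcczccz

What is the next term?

cccccccccccccccKKcczcczcczcczccz

Each term wraps the previous one in ccc on the left and ccz on the right.
One more step from ccccccccccccKKcczcczcczccz gives the answer.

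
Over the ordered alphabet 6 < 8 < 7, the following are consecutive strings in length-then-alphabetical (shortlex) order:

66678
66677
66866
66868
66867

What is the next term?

66886

Treat 66867 as a base-3 numeral over the given alphabet and add one, carrying through any trailing 7's.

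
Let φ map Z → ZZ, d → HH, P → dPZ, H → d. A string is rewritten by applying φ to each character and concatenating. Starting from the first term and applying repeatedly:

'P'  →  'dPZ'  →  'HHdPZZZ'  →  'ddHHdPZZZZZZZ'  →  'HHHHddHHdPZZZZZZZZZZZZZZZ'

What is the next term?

Replace each of the 25 characters of HHHHddHHdPZZZZZZZZZZZZZZZ in place — d d d d HH HH d d HH dPZ ZZ ZZ ZZ ZZ ZZ ZZ ZZ ZZ ZZ ZZ ZZ ZZ ZZ ZZ ZZ — and concatenate.

ddddHHHHddHHdPZZZZZZZZZZZZZZZZZZZZZZZZZZZZZZZ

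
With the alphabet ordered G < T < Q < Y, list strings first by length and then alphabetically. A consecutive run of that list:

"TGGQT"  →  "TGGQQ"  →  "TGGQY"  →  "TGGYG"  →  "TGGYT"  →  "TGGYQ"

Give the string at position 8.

TGTGG

Advancing 2 positions from TGGYQ through TGGYQ → TGGYY reaches term 8.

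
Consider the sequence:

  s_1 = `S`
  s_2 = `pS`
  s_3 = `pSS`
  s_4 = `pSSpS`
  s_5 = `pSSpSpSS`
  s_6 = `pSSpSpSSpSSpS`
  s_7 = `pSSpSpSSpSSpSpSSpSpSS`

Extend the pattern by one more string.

pSSpSpSSpSSpSpSSpSpSSpSSpSpSSpSSpS

From term 3 onward, concatenate the last term with the second-to-last: pS·S = pSS, pSS·pS = pSSpS, …
So term 8 is pSSpSpSSpSSpSpSSpSpSS·pSSpSpSSpSSpS.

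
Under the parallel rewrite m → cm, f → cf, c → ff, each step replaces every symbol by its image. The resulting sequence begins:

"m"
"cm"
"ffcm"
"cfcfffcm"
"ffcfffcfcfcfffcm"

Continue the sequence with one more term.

Rewriting the 16 symbols of ffcfffcfcfcfffcm one by one yields cf cf ff cf cf cf ff cf ff cf ff cf cf cf ff cm; concatenated:

cfcfffcfcfcfffcfffcfffcfcfcfffcm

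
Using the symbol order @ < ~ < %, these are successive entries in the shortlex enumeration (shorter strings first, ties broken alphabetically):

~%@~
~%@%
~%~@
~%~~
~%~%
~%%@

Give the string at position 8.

~%%%

Stepping forward 2 times from ~%%@: ~%%@ → ~%%~, then the target.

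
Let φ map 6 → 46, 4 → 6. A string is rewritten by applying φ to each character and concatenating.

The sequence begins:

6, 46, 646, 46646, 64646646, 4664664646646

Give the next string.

Applying the rule to each of the 13 symbols of 4664664646646 gives the pieces 6 46 46 6 46 46 6 46 6 46 46 6 46, which concatenate to the answer.

646466464664664646646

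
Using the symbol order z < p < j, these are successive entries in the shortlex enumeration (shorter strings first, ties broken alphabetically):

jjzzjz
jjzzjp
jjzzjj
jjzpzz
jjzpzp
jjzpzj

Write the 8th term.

Advancing 2 positions from jjzpzj through jjzpzj → jjzppz reaches term 8.

jjzppp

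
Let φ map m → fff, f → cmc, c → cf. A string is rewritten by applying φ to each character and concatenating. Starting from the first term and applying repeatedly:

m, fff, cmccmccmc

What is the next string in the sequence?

cffffcfcffffcfcffffcf

Expanding cmccmccmc: c→cf, m→fff, c→cf, c→cf, m→fff, c→cf, c→cf, m→fff, c→cf. Concatenated: cf fff cf cf fff cf cf fff cf.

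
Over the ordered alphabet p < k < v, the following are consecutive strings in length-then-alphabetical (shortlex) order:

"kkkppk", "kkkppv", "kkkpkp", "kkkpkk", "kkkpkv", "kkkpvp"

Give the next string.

Find the rightmost character of kkkpvp below v, bump it to the next letter, and reset everything to its right to p.

kkkpvk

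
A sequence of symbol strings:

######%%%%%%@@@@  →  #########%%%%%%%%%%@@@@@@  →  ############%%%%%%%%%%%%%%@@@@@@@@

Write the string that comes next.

###############%%%%%%%%%%%%%%%%%%@@@@@@@@@@

Reading off run lengths: # runs 6, 9, 12; % runs 6, 10, 14; @ runs 4, 6, 8 — each is linear in n, where the shown terms are n = 2, 3, 4.
At n = 5 the blocks have lengths 15, 18, 10.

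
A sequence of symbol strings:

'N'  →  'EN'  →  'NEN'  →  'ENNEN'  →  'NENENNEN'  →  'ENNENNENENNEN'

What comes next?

NENENNENENNENNENENNEN

Each term (from the third on) is the two preceding terms concatenated in order: term 3 = N·EN = NEN.
The next term joins NENENNEN and ENNENNENENNEN.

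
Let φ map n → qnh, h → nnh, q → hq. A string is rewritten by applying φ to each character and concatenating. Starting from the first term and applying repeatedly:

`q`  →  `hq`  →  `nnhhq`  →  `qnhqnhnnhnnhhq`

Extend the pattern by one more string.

Replace each of the 14 characters of qnhqnhnnhnnhhq in place — hq qnh nnh hq qnh nnh qnh qnh nnh qnh qnh nnh nnh hq — and concatenate.

hqqnhnnhhqqnhnnhqnhqnhnnhqnhqnhnnhnnhhq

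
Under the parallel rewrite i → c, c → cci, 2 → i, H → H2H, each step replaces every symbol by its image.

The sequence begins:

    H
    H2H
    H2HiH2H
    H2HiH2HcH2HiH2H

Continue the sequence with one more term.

H2HiH2HcH2HiH2HcciH2HiH2HcH2HiH2H

Applying the rule to each of the 15 symbols of H2HiH2HcH2HiH2H gives the pieces H2H i H2H c H2H i H2H cci H2H i H2H c H2H i H2H, which concatenate to the answer.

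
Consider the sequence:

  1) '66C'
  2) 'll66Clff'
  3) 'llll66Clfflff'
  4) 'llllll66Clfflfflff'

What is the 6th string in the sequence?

Each term wraps the previous one in ll on the left and lff on the right.
From llllll66Clfflfflff, 2 further steps: llllll66Clfflfflff → llllllll66Clfflfflfflff → (answer).

llllllllll66Clfflfflfflfflff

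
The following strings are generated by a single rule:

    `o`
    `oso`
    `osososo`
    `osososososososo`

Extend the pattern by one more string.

Every step duplicates the string with 's' between the halves.
So the next term is two copies of osososososososo with 's' between the halves.

osososososososososososososososo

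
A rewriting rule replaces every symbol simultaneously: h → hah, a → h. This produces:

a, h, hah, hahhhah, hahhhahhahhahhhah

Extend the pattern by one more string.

hahhhahhahhahhhahhahhhahhahhhahhahhahhhah

φ(hahhhahhahhahhhah) expands symbol-by-symbol to hah h hah hah hah h hah hah h hah hah h hah hah hah h hah; joining the 17 pieces gives the next term.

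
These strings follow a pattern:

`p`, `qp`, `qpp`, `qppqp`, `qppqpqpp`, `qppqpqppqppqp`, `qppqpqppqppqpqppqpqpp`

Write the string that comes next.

qppqpqppqppqpqppqpqppqppqpqppqppqp

Each term (from the third on) is the previous term followed by the one before it: term 3 = qp·p = qpp.
So term 8 is qppqpqppqppqpqppqpqpp·qppqpqppqppqp.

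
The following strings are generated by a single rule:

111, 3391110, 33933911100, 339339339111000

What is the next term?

s(k+1) = 339·s(k)·0, so each term gains 339 as a prefix and 0 as a suffix.
Applying this once more to 339339339111000:

3393393393391110000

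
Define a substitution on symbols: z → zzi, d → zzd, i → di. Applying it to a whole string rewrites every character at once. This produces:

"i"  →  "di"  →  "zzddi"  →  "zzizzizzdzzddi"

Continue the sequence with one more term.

Applying the rule to each of the 14 symbols of zzizzizzdzzddi gives the pieces zzi zzi di zzi zzi di zzi zzi zzd zzi zzi zzd zzd di, which concatenate to the answer.

zzizzidizzizzidizzizzizzdzzizzizzdzzddi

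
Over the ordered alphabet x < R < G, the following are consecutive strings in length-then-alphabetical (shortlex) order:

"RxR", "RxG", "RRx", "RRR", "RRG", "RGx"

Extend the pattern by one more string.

Treat RGx as a base-3 numeral over the given alphabet and add one, carrying through any trailing G's.

RGR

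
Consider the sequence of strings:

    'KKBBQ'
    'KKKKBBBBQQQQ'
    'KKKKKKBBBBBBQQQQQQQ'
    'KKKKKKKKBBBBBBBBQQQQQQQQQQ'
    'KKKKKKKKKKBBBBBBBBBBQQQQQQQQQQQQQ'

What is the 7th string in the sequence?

Each string has the form K^{2n} B^{2n} Q^{3n-2} (n = 1, 2, …).
At n = 7 the blocks have lengths 14, 14, 19.

KKKKKKKKKKKKKKBBBBBBBBBBBBBBQQQQQQQQQQQQQQQQQQQ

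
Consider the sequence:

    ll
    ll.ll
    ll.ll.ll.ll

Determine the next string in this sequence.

Each string is two copies of the previous one joined by '.'.
One more doubling of ll.ll.ll.ll gives the answer.

ll.ll.ll.ll.ll.ll.ll.ll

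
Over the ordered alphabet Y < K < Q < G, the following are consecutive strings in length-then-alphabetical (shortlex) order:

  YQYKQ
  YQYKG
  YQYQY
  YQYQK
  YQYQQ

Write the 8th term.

YQYGK

Continuing the enumeration 3 steps past YQYQQ: YQYQQ → YQYQG → YQYGY → (answer).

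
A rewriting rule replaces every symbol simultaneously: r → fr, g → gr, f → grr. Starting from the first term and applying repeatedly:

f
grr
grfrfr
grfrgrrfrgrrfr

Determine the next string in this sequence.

φ(grfrgrrfrgrrfr) expands symbol-by-symbol to gr fr grr fr gr fr fr grr fr gr fr fr grr fr; joining the 14 pieces gives the next term.

grfrgrrfrgrfrfrgrrfrgrfrfrgrrfr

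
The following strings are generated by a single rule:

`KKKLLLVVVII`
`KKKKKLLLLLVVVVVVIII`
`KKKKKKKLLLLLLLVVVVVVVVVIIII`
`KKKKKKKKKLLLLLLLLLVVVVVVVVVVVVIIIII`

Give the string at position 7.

Reading off run lengths: K runs 3, 5, 7, 9; L runs 3, 5, 7, 9; V runs 3, 6, 9, 12; I runs 2, 3, 4, 5 — each is linear in n (n = 1, 2, …).
At n = 7 the blocks have lengths 15, 15, 21, 8.

KKKKKKKKKKKKKKKLLLLLLLLLLLLLLLVVVVVVVVVVVVVVVVVVVVVIIIIIIII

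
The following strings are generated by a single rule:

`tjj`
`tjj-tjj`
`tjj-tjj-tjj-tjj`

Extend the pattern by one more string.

s(k+1) = s(k)·-·s(k) — each term doubles the last with '-' between the halves.
So the next term is two copies of tjj-tjj-tjj-tjj with '-' between the halves.

tjj-tjj-tjj-tjj-tjj-tjj-tjj-tjj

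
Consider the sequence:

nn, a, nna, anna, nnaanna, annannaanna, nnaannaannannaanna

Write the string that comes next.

Each term (from the third on) is the two preceding terms concatenated in order: term 3 = nn·a = nna.
The next term joins annannaanna and nnaannaannannaanna.

annannaannannaannaannannaanna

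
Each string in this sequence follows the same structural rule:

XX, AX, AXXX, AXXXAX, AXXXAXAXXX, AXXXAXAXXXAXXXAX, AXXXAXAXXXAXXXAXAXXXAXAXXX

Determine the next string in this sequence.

AXXXAXAXXXAXXXAXAXXXAXAXXXAXXXAXAXXXAXXXAX

From term 3 onward, concatenate the last term with the second-to-last: AX·XX = AXXX, AXXX·AX = AXXXAX, …
So term 8 is AXXXAXAXXXAXXXAXAXXXAXAXXX·AXXXAXAXXXAXXXAX.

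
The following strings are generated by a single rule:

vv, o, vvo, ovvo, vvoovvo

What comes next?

This is a Fibonacci-style word recurrence s(k) = s(k−2)·s(k−1): e.g. vv·o = vvo.
Continuing: ovvo · vvoovvo gives term 6.

ovvovvoovvo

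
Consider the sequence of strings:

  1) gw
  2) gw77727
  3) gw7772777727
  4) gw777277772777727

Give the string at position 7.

Each term is the previous one with 77727 appended.
From gw777277772777727, 3 further steps: gw777277772777727 → gw77727777277772777727 → gw7772777727777277772777727 → (answer).

gw777277772777727777277772777727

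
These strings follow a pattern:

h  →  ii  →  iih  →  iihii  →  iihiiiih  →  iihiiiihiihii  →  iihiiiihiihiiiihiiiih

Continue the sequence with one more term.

iihiiiihiihiiiihiiiihiihiiiihiihii

From term 3 onward, concatenate the last term with the second-to-last: ii·h = iih, iih·ii = iihii, …
Continuing: iihiiiihiihiiiihiiiih · iihiiiihiihii gives term 8.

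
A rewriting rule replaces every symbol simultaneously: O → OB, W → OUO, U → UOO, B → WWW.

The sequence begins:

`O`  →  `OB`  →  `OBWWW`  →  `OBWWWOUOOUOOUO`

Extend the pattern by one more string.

φ(OBWWWOUOOUOOUO) expands symbol-by-symbol to OB WWW OUO OUO OUO OB UOO OB OB UOO OB OB UOO OB; joining the 14 pieces gives the next term.

OBWWWOUOOUOOUOOBUOOOBOBUOOOBOBUOOOB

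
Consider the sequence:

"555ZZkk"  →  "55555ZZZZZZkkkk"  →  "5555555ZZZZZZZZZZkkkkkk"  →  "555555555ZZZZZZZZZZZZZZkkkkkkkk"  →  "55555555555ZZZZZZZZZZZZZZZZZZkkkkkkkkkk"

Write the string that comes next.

Reading off run lengths: 5 runs 3, 5, 7, 9, 11; Z runs 2, 6, 10, 14, 18; k runs 2, 4, 6, 8, 10 — each is linear in n (n = 1, 2, …).
For the next term, n = 6, so the run lengths are 13, 22, 12.

5555555555555ZZZZZZZZZZZZZZZZZZZZZZkkkkkkkkkkkk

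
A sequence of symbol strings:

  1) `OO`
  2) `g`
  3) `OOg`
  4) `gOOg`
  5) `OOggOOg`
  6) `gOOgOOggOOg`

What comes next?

This is a Fibonacci-style word recurrence s(k) = s(k−2)·s(k−1): e.g. OO·g = OOg.
The next term joins OOggOOg and gOOgOOggOOg.

OOggOOggOOgOOggOOg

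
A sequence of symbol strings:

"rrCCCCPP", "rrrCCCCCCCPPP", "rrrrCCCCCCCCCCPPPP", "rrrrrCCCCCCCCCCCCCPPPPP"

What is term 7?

rrrrrrrrCCCCCCCCCCCCCCCCCCCCCCPPPPPPPP

Term n consists of n+1 r's, followed by 3n+1 C's, followed by n+1 P's (n = 1, 2, …).
At n = 7 the blocks have lengths 8, 22, 8.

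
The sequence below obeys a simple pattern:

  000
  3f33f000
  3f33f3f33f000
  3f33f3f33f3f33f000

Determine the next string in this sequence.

Each term is the previous one with 3f33f prepended.
So the next term is 3f33f·3f33f3f33f3f33f000.

3f33f3f33f3f33f3f33f000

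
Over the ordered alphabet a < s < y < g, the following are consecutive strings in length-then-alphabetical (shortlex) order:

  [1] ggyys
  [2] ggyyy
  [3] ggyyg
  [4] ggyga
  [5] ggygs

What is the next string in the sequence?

ggygy

Find the rightmost character of ggygs below g, bump it to the next letter, and reset everything to its right to a.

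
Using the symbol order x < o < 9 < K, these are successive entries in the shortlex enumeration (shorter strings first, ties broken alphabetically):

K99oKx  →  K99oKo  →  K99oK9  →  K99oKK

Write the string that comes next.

The successor of K99oKK increments the rightmost position that isn't already K and resets every position after it to x.

K999xx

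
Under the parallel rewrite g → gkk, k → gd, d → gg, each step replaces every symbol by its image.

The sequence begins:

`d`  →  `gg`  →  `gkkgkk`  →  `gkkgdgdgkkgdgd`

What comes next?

Replace each of the 14 characters of gkkgdgdgkkgdgd in place — gkk gd gd gkk gg gkk gg gkk gd gd gkk gg gkk gg — and concatenate.

gkkgdgdgkkgggkkgggkkgdgdgkkgggkkgg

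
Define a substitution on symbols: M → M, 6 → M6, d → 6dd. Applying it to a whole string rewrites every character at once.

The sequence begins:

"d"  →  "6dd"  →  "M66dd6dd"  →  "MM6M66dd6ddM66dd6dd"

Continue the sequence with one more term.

MMM6MM6M66dd6ddM66dd6ddMM6M66dd6ddM66dd6dd

Replace each of the 19 characters of MM6M66dd6ddM66dd6dd in place — M M M6 M M6 M6 6dd 6dd M6 6dd 6dd M M6 M6 6dd 6dd M6 6dd 6dd — and concatenate.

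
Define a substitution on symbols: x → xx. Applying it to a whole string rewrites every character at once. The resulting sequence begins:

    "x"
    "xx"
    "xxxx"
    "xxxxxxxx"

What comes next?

Rewriting each symbol of xxxxxxxx: x→xx, x→xx, x→xx, x→xx, x→xx, x→xx, x→xx, x→xx, which concatenates to xx xx xx xx xx xx xx xx.

xxxxxxxxxxxxxxxx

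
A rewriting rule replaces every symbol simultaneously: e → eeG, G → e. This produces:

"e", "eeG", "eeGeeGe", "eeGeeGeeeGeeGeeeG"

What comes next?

Rewriting the 17 symbols of eeGeeGeeeGeeGeeeG one by one yields eeG eeG e eeG eeG e eeG eeG eeG e eeG eeG e eeG eeG eeG e; concatenated:

eeGeeGeeeGeeGeeeGeeGeeGeeeGeeGeeeGeeGeeGe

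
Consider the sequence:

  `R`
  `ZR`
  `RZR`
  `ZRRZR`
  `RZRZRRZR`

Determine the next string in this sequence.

This is a Fibonacci-style word recurrence s(k) = s(k−2)·s(k−1): e.g. R·ZR = RZR.
Continuing: ZRRZR · RZRZRRZR gives term 6.

ZRRZRRZRZRRZR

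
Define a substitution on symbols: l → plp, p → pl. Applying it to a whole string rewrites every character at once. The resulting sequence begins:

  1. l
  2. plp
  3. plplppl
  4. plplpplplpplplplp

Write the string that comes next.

plplpplplpplplplpplplpplplplpplplpplplppl

Replace each of the 17 characters of plplpplplpplplplp in place — pl plp pl plp pl pl plp pl plp pl pl plp pl plp pl plp pl — and concatenate.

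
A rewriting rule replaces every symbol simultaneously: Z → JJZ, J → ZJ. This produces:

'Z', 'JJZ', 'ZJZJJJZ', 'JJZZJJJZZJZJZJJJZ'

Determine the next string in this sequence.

Replace each of the 17 characters of JJZZJJJZZJZJZJJJZ in place — ZJ ZJ JJZ JJZ ZJ ZJ ZJ JJZ JJZ ZJ JJZ ZJ JJZ ZJ ZJ ZJ JJZ — and concatenate.

ZJZJJJZJJZZJZJZJJJZJJZZJJJZZJJJZZJZJZJJJZ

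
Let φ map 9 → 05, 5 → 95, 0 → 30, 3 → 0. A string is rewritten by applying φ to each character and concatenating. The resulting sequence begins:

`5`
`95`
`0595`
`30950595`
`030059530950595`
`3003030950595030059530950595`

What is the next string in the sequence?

030300300300595309505953003030950595030059530950595

φ(3003030950595030059530950595) expands symbol-by-symbol to 0 30 30 0 30 0 30 05 95 30 95 05 95 30 0 30 30 95 05 95 0 30 05 95 30 95 05 95; joining the 28 pieces gives the next term.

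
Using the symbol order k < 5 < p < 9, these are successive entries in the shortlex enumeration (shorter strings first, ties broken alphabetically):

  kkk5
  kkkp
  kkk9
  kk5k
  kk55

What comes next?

kk5p

Find the rightmost character of kk55 below 9, bump it to the next letter, and reset everything to its right to k.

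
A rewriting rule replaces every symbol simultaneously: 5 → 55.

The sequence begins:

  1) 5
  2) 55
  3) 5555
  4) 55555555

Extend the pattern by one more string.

Rewriting each symbol of 55555555: 5→55, 5→55, 5→55, 5→55, 5→55, 5→55, 5→55, 5→55, which concatenates to 55 55 55 55 55 55 55 55.

5555555555555555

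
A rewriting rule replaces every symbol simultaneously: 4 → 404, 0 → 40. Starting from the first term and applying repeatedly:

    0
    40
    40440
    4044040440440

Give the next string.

4044040440440404404044044040440440

φ(4044040440440) expands symbol-by-symbol to 404 40 404 404 40 404 40 404 404 40 404 404 40; joining the 13 pieces gives the next term.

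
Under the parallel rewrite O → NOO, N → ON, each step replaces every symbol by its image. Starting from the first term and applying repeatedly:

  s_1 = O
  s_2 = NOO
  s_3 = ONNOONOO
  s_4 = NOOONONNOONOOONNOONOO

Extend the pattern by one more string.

Replace each of the 21 characters of NOOONONNOONOOONNOONOO in place — ON NOO NOO NOO ON NOO ON ON NOO NOO ON NOO NOO NOO ON ON NOO NOO ON NOO NOO — and concatenate.

ONNOONOONOOONNOOONONNOONOOONNOONOONOOONONNOONOOONNOONOO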